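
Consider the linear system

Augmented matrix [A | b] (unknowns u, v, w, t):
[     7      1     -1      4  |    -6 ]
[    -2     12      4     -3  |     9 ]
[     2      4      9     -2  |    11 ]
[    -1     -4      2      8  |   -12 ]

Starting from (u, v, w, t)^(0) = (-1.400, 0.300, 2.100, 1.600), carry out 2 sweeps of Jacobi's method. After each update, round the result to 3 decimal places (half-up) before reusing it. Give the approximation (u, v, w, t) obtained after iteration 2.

(0.534, -0.600, 1.007, -2.020)

Iteration 1:
  u = (-6 - (1)·0.300 - (-1)·2.100 - (4)·1.600) / (7) = -1.514
  v = (9 - (-2)·-1.400 - (4)·2.100 - (-3)·1.600) / (12) = 0.217
  w = (11 - (2)·-1.400 - (4)·0.300 - (-2)·1.600) / (9) = 1.756
  t = (-12 - (-1)·-1.400 - (-4)·0.300 - (2)·2.100) / (8) = -2.050
Iteration 2:
  u = (-6 - (1)·0.217 - (-1)·1.756 - (4)·-2.050) / (7) = 0.534
  v = (9 - (-2)·-1.514 - (4)·1.756 - (-3)·-2.050) / (12) = -0.600
  w = (11 - (2)·-1.514 - (4)·0.217 - (-2)·-2.050) / (9) = 1.007
  t = (-12 - (-1)·-1.514 - (-4)·0.217 - (2)·1.756) / (8) = -2.020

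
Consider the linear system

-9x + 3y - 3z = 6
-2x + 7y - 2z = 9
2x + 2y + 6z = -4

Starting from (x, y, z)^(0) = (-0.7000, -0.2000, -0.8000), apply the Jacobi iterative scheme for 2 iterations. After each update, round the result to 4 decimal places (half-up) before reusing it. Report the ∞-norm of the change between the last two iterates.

Iteration 1:
  x = (6 - (3)·-0.2000 - (-3)·-0.8000) / (-9) = -0.4667
  y = (9 - (-2)·-0.7000 - (-2)·-0.8000) / (7) = 0.8571
  z = (-4 - (2)·-0.7000 - (2)·-0.2000) / (6) = -0.3667
Iteration 2:
  x = (6 - (3)·0.8571 - (-3)·-0.3667) / (-9) = -0.2587
  y = (9 - (-2)·-0.4667 - (-2)·-0.3667) / (7) = 1.0476
  z = (-4 - (2)·-0.4667 - (2)·0.8571) / (6) = -0.7968
Change: (0.2080, 0.1905, -0.4301) → max |·| = 0.4301

0.4301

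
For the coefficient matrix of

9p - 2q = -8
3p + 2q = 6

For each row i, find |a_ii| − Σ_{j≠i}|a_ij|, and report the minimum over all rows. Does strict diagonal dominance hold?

-1

row 1: |9| − (2) = 7
row 2: |2| − (3) = -1
minimum over rows = -1 → not strictly diagonally dominant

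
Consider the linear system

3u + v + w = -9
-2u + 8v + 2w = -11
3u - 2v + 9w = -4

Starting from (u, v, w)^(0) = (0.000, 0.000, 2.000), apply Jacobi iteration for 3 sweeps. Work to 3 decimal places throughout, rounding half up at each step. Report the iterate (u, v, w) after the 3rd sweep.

Iteration 1:
  u = (-9 - (1)·0.000 - (1)·2.000) / (3) = -3.667
  v = (-11 - (-2)·0.000 - (2)·2.000) / (8) = -1.875
  w = (-4 - (3)·0.000 - (-2)·0.000) / (9) = -0.444
Iteration 2:
  u = (-9 - (1)·-1.875 - (1)·-0.444) / (3) = -2.227
  v = (-11 - (-2)·-3.667 - (2)·-0.444) / (8) = -2.181
  w = (-4 - (3)·-3.667 - (-2)·-1.875) / (9) = 0.361
Iteration 3:
  u = (-9 - (1)·-2.181 - (1)·0.361) / (3) = -2.393
  v = (-11 - (-2)·-2.227 - (2)·0.361) / (8) = -2.022
  w = (-4 - (3)·-2.227 - (-2)·-2.181) / (9) = -0.187

(-2.393, -2.022, -0.187)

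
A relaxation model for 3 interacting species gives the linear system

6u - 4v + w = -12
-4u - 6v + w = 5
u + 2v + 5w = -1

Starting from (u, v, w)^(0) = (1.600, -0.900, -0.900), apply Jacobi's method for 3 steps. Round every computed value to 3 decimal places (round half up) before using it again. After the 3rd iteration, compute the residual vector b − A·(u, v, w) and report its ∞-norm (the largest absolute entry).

Iteration 1:
  u = (-12 - (-4)·-0.900 - (1)·-0.900) / (6) = -2.450
  v = (5 - (-4)·1.600 - (1)·-0.900) / (-6) = -2.050
  w = (-1 - (1)·1.600 - (2)·-0.900) / (5) = -0.160
Iteration 2:
  u = (-12 - (-4)·-2.050 - (1)·-0.160) / (6) = -3.340
  v = (5 - (-4)·-2.450 - (1)·-0.160) / (-6) = 0.773
  w = (-1 - (1)·-2.450 - (2)·-2.050) / (5) = 1.110
Iteration 3:
  u = (-12 - (-4)·0.773 - (1)·1.110) / (6) = -1.670
  v = (5 - (-4)·-3.340 - (1)·1.110) / (-6) = 1.578
  w = (-1 - (1)·-3.340 - (2)·0.773) / (5) = 0.159
Residual b − A·x = (4.173, 7.629, -3.281); ∞-norm = 7.629

7.629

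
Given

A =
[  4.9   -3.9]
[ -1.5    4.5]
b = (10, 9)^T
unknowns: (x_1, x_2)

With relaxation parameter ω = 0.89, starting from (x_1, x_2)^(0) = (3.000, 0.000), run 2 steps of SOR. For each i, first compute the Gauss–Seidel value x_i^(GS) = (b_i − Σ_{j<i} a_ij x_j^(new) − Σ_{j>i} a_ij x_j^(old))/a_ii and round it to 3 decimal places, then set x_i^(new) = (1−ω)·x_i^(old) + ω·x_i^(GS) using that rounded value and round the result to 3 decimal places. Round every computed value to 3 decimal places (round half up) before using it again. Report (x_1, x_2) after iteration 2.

(3.764, 3.163)

Iteration 1:
  x_1: GS value = (10 - (-3.9)·0.000) / (4.9) = 2.041;  x_1 ← (1−ω)·3.000 + ω·2.041 = 2.146
  x_2: GS value = (9 - (-1.5)·2.146) / (4.5) = 2.715;  x_2 ← (1−ω)·0.000 + ω·2.715 = 2.416
Iteration 2:
  x_1: GS value = (10 - (-3.9)·2.416) / (4.9) = 3.964;  x_1 ← (1−ω)·2.146 + ω·3.964 = 3.764
  x_2: GS value = (9 - (-1.5)·3.764) / (4.5) = 3.255;  x_2 ← (1−ω)·2.416 + ω·3.255 = 3.163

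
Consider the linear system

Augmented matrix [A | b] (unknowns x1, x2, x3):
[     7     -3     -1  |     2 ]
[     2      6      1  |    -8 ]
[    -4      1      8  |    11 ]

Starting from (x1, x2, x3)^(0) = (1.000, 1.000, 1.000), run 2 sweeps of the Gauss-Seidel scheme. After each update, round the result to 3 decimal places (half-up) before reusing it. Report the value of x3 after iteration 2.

Iteration 1:
  x1 = (2 - (-3)·1.000 - (-1)·1.000) / (7) = 0.857
  x2 = (-8 - (2)·0.857 - (1)·1.000) / (6) = -1.786
  x3 = (11 - (-4)·0.857 - (1)·-1.786) / (8) = 2.027
Iteration 2:
  x1 = (2 - (-3)·-1.786 - (-1)·2.027) / (7) = -0.190
  x2 = (-8 - (2)·-0.190 - (1)·2.027) / (6) = -1.608
  x3 = (11 - (-4)·-0.190 - (1)·-1.608) / (8) = 1.481

1.481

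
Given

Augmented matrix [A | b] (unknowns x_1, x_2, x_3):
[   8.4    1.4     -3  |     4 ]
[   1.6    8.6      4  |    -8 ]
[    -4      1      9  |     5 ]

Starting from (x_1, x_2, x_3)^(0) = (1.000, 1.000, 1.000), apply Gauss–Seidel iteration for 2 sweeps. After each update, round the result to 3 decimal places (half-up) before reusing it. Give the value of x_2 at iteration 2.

-1.609

Iteration 1:
  x_1 = (4 - (1.4)·1.000 - (-3)·1.000) / (8.4) = 0.667
  x_2 = (-8 - (1.6)·0.667 - (4)·1.000) / (8.6) = -1.519
  x_3 = (5 - (-4)·0.667 - (1)·-1.519) / (9) = 1.021
Iteration 2:
  x_1 = (4 - (1.4)·-1.519 - (-3)·1.021) / (8.4) = 1.094
  x_2 = (-8 - (1.6)·1.094 - (4)·1.021) / (8.6) = -1.609
  x_3 = (5 - (-4)·1.094 - (1)·-1.609) / (9) = 1.221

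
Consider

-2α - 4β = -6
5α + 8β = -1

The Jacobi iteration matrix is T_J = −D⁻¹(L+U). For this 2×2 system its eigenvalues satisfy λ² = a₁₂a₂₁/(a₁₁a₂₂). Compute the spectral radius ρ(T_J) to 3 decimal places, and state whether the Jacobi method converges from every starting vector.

a₁₂a₂₁/(a₁₁a₂₂) = (-4)·(5) / ((-2)·(8)) = 1.250000
ρ = √|1.250000| = √1.250000 = 1.118
ρ > 1, so Jacobi diverges

1.118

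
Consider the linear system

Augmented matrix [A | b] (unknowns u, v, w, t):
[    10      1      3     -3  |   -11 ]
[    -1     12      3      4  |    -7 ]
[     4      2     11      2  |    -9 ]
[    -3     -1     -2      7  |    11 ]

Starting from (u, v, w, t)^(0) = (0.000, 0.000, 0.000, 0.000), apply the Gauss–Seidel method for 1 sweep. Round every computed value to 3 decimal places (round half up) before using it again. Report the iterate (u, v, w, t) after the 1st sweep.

Iteration 1:
  u = (-11 - (1)·0.000 - (3)·0.000 - (-3)·0.000) / (10) = -1.100
  v = (-7 - (-1)·-1.100 - (3)·0.000 - (4)·0.000) / (12) = -0.675
  w = (-9 - (4)·-1.100 - (2)·-0.675 - (2)·0.000) / (11) = -0.295
  t = (11 - (-3)·-1.100 - (-1)·-0.675 - (-2)·-0.295) / (7) = 0.919

(-1.100, -0.675, -0.295, 0.919)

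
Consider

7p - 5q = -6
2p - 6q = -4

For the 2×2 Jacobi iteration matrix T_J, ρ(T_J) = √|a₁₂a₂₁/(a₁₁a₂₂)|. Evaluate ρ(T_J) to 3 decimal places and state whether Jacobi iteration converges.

a₁₂a₂₁/(a₁₁a₂₂) = (-5)·(2) / ((7)·(-6)) = 0.238095
ρ = √|0.238095| = √0.238095 = 0.488
ρ < 1, so Jacobi converges

0.488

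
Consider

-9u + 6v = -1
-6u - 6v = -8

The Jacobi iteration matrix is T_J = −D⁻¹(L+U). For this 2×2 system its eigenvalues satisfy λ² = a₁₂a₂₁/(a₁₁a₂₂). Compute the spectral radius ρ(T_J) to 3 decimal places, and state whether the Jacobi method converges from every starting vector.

0.816

a₁₂a₂₁/(a₁₁a₂₂) = (6)·(-6) / ((-9)·(-6)) = -0.666667
ρ = √|-0.666667| = √0.666667 = 0.816
ρ < 1, so Jacobi converges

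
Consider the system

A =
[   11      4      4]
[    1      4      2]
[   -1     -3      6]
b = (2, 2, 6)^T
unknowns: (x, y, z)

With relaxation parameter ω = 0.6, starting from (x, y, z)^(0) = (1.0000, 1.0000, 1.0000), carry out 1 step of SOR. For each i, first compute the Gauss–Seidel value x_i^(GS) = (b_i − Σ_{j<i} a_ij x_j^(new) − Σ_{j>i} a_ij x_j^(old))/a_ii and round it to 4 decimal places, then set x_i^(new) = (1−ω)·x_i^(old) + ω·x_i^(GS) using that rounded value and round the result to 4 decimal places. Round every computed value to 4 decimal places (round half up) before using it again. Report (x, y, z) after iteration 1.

Iteration 1:
  x: GS value = (2 - (4)·1.0000 - (4)·1.0000) / (11) = -0.5455;  x ← (1−ω)·1.0000 + ω·-0.5455 = 0.0727
  y: GS value = (2 - (1)·0.0727 - (2)·1.0000) / (4) = -0.0182;  y ← (1−ω)·1.0000 + ω·-0.0182 = 0.3891
  z: GS value = (6 - (-1)·0.0727 - (-3)·0.3891) / (6) = 1.2067;  z ← (1−ω)·1.0000 + ω·1.2067 = 1.1240

(0.0727, 0.3891, 1.1240)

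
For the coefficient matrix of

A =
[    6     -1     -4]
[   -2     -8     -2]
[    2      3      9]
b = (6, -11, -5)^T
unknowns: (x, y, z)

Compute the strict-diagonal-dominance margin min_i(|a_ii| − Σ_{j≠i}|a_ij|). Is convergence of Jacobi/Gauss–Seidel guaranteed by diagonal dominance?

row 1: |6| − (1+4) = 1
row 2: |-8| − (2+2) = 4
row 3: |9| − (2+3) = 4
minimum over rows = 1 → strictly diagonally dominant (convergence guaranteed)

1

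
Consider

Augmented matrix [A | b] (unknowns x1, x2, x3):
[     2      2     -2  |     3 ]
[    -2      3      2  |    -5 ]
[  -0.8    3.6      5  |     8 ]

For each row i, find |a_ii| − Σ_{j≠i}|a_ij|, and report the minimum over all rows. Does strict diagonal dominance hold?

-2

row 1: |2| − (2+2) = -2
row 2: |3| − (2+2) = -1
row 3: |5| − (0.8+3.6) = 0.6
minimum over rows = -2 → not strictly diagonally dominant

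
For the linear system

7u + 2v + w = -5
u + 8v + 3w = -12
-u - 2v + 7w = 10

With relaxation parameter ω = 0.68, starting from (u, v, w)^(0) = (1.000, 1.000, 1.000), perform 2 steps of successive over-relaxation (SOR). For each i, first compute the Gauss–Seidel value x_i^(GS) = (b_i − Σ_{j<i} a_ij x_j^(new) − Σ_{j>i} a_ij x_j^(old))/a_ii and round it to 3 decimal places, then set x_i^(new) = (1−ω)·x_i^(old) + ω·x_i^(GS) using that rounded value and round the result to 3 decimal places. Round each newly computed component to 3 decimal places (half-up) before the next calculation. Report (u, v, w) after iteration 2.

Iteration 1:
  u: GS value = (-5 - (2)·1.000 - (1)·1.000) / (7) = -1.143;  u ← (1−ω)·1.000 + ω·-1.143 = -0.457
  v: GS value = (-12 - (1)·-0.457 - (3)·1.000) / (8) = -1.818;  v ← (1−ω)·1.000 + ω·-1.818 = -0.916
  w: GS value = (10 - (-1)·-0.457 - (-2)·-0.916) / (7) = 1.102;  w ← (1−ω)·1.000 + ω·1.102 = 1.069
Iteration 2:
  u: GS value = (-5 - (2)·-0.916 - (1)·1.069) / (7) = -0.605;  u ← (1−ω)·-0.457 + ω·-0.605 = -0.558
  v: GS value = (-12 - (1)·-0.558 - (3)·1.069) / (8) = -1.831;  v ← (1−ω)·-0.916 + ω·-1.831 = -1.538
  w: GS value = (10 - (-1)·-0.558 - (-2)·-1.538) / (7) = 0.909;  w ← (1−ω)·1.069 + ω·0.909 = 0.960

(-0.558, -1.538, 0.960)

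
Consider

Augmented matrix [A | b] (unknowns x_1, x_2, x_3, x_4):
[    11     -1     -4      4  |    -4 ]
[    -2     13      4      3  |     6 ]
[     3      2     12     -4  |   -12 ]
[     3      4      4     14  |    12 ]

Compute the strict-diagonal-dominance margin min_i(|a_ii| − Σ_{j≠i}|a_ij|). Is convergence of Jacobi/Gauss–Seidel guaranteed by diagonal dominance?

2

row 1: |11| − (1+4+4) = 2
row 2: |13| − (2+4+3) = 4
row 3: |12| − (3+2+4) = 3
row 4: |14| − (3+4+4) = 3
minimum over rows = 2 → strictly diagonally dominant (convergence guaranteed)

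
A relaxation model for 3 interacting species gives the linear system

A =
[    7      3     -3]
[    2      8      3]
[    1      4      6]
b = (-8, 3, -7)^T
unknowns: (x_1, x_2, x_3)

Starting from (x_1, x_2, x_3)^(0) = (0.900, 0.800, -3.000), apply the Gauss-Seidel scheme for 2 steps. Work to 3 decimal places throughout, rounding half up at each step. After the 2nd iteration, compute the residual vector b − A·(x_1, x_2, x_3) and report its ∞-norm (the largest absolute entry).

Iteration 1:
  x_1 = (-8 - (3)·0.800 - (-3)·-3.000) / (7) = -2.771
  x_2 = (3 - (2)·-2.771 - (3)·-3.000) / (8) = 2.193
  x_3 = (-7 - (1)·-2.771 - (4)·2.193) / (6) = -2.167
Iteration 2:
  x_1 = (-8 - (3)·2.193 - (-3)·-2.167) / (7) = -3.011
  x_2 = (3 - (2)·-3.011 - (3)·-2.167) / (8) = 1.940
  x_3 = (-7 - (1)·-3.011 - (4)·1.940) / (6) = -1.958
Residual b − A·x = (1.383, -0.624, -0.001); ∞-norm = 1.383

1.383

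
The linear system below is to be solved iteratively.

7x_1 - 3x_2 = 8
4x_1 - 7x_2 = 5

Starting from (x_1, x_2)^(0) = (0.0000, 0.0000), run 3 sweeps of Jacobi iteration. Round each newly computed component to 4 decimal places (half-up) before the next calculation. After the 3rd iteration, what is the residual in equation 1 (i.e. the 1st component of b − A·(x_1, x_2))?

Iteration 1:
  x_1 = (8 - (-3)·0.0000) / (7) = 1.1429
  x_2 = (5 - (4)·0.0000) / (-7) = -0.7143
Iteration 2:
  x_1 = (8 - (-3)·-0.7143) / (7) = 0.8367
  x_2 = (5 - (4)·1.1429) / (-7) = -0.0612
Iteration 3:
  x_1 = (8 - (-3)·-0.0612) / (7) = 1.1166
  x_2 = (5 - (4)·0.8367) / (-7) = -0.2362
Residual b − A·x = (-0.5248, -1.1198)

-0.5248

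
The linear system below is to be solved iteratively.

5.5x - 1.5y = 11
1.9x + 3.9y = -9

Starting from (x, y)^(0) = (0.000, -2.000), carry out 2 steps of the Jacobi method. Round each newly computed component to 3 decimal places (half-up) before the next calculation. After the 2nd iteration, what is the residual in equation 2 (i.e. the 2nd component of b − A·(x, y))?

Iteration 1:
  x = (11 - (-1.5)·-2.000) / (5.5) = 1.455
  y = (-9 - (1.9)·0.000) / (3.9) = -2.308
Iteration 2:
  x = (11 - (-1.5)·-2.308) / (5.5) = 1.371
  y = (-9 - (1.9)·1.455) / (3.9) = -3.017
Residual b − A·x = (-1.066, 0.161)

0.161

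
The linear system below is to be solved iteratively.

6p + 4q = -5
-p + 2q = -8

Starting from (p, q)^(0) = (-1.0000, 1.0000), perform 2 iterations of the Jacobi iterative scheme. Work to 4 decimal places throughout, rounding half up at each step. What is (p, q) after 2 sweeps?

(2.1667, -4.7500)

Iteration 1:
  p = (-5 - (4)·1.0000) / (6) = -1.5000
  q = (-8 - (-1)·-1.0000) / (2) = -4.5000
Iteration 2:
  p = (-5 - (4)·-4.5000) / (6) = 2.1667
  q = (-8 - (-1)·-1.5000) / (2) = -4.7500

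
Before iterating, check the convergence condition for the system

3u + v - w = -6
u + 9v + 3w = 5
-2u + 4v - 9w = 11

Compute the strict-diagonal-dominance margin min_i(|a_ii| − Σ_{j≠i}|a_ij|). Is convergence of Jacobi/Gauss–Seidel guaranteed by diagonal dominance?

1

row 1: |3| − (1+1) = 1
row 2: |9| − (1+3) = 5
row 3: |-9| − (2+4) = 3
minimum over rows = 1 → strictly diagonally dominant (convergence guaranteed)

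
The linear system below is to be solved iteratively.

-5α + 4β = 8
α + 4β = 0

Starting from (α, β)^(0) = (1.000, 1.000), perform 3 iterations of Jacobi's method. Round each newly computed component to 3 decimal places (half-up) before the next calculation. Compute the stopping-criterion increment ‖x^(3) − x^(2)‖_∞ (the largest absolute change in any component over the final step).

0.360

Iteration 1:
  α = (8 - (4)·1.000) / (-5) = -0.800
  β = (0 - (1)·1.000) / (4) = -0.250
Iteration 2:
  α = (8 - (4)·-0.250) / (-5) = -1.800
  β = (0 - (1)·-0.800) / (4) = 0.200
Iteration 3:
  α = (8 - (4)·0.200) / (-5) = -1.440
  β = (0 - (1)·-1.800) / (4) = 0.450
Change: (0.360, 0.250) → max |·| = 0.360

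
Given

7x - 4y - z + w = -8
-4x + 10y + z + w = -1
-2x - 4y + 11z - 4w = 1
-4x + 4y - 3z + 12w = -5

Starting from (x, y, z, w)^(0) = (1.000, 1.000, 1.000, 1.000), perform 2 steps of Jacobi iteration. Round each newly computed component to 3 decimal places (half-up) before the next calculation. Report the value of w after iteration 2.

-0.390

Iteration 1:
  x = (-8 - (-4)·1.000 - (-1)·1.000 - (1)·1.000) / (7) = -0.571
  y = (-1 - (-4)·1.000 - (1)·1.000 - (1)·1.000) / (10) = 0.100
  z = (1 - (-2)·1.000 - (-4)·1.000 - (-4)·1.000) / (11) = 1.000
  w = (-5 - (-4)·1.000 - (4)·1.000 - (-3)·1.000) / (12) = -0.167
Iteration 2:
  x = (-8 - (-4)·0.100 - (-1)·1.000 - (1)·-0.167) / (7) = -0.919
  y = (-1 - (-4)·-0.571 - (1)·1.000 - (1)·-0.167) / (10) = -0.412
  z = (1 - (-2)·-0.571 - (-4)·0.100 - (-4)·-0.167) / (11) = -0.037
  w = (-5 - (-4)·-0.571 - (4)·0.100 - (-3)·1.000) / (12) = -0.390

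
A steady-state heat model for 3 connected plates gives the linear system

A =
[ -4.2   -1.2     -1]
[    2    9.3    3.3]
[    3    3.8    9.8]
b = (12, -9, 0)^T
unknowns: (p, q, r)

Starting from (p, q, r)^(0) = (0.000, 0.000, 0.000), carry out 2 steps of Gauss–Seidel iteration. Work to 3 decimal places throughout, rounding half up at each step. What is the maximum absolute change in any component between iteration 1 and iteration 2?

0.329

Iteration 1:
  p = (12 - (-1.2)·0.000 - (-1)·0.000) / (-4.2) = -2.857
  q = (-9 - (2)·-2.857 - (3.3)·0.000) / (9.3) = -0.353
  r = (0 - (3)·-2.857 - (3.8)·-0.353) / (9.8) = 1.011
Iteration 2:
  p = (12 - (-1.2)·-0.353 - (-1)·1.011) / (-4.2) = -2.997
  q = (-9 - (2)·-2.997 - (3.3)·1.011) / (9.3) = -0.682
  r = (0 - (3)·-2.997 - (3.8)·-0.682) / (9.8) = 1.182
Change: (-0.140, -0.329, 0.171) → max |·| = 0.329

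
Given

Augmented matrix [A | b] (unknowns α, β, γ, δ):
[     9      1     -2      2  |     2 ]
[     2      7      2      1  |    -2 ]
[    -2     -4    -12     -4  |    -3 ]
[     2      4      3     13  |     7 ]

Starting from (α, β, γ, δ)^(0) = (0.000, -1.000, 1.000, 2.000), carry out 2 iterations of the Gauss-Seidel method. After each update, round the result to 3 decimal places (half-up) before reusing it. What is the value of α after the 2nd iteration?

Iteration 1:
  α = (2 - (1)·-1.000 - (-2)·1.000 - (2)·2.000) / (9) = 0.111
  β = (-2 - (2)·0.111 - (2)·1.000 - (1)·2.000) / (7) = -0.889
  γ = (-3 - (-2)·0.111 - (-4)·-0.889 - (-4)·2.000) / (-12) = -0.139
  δ = (7 - (2)·0.111 - (4)·-0.889 - (3)·-0.139) / (13) = 0.827
Iteration 2:
  α = (2 - (1)·-0.889 - (-2)·-0.139 - (2)·0.827) / (9) = 0.106
  β = (-2 - (2)·0.106 - (2)·-0.139 - (1)·0.827) / (7) = -0.394
  γ = (-3 - (-2)·0.106 - (-4)·-0.394 - (-4)·0.827) / (-12) = 0.088
  δ = (7 - (2)·0.106 - (4)·-0.394 - (3)·0.088) / (13) = 0.623

0.106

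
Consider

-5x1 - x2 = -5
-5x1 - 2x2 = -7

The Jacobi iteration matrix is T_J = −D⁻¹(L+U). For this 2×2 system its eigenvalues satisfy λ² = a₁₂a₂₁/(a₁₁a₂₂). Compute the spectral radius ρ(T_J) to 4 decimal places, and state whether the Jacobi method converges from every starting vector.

a₁₂a₂₁/(a₁₁a₂₂) = (-1)·(-5) / ((-5)·(-2)) = 0.500000
ρ = √|0.500000| = √0.500000 = 0.7071
ρ < 1, so Jacobi converges

0.7071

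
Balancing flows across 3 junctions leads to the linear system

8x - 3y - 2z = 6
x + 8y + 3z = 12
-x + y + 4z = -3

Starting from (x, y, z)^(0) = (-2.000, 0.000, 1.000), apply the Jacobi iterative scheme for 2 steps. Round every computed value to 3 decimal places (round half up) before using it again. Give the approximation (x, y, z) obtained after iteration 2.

(0.953, 1.844, -0.844)

Iteration 1:
  x = (6 - (-3)·0.000 - (-2)·1.000) / (8) = 1.000
  y = (12 - (1)·-2.000 - (3)·1.000) / (8) = 1.375
  z = (-3 - (-1)·-2.000 - (1)·0.000) / (4) = -1.250
Iteration 2:
  x = (6 - (-3)·1.375 - (-2)·-1.250) / (8) = 0.953
  y = (12 - (1)·1.000 - (3)·-1.250) / (8) = 1.844
  z = (-3 - (-1)·1.000 - (1)·1.375) / (4) = -0.844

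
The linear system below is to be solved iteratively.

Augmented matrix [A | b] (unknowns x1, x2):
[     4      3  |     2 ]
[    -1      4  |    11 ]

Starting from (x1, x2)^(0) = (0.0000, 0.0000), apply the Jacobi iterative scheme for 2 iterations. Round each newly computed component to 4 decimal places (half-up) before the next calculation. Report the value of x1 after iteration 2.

Iteration 1:
  x1 = (2 - (3)·0.0000) / (4) = 0.5000
  x2 = (11 - (-1)·0.0000) / (4) = 2.7500
Iteration 2:
  x1 = (2 - (3)·2.7500) / (4) = -1.5625
  x2 = (11 - (-1)·0.5000) / (4) = 2.8750

-1.5625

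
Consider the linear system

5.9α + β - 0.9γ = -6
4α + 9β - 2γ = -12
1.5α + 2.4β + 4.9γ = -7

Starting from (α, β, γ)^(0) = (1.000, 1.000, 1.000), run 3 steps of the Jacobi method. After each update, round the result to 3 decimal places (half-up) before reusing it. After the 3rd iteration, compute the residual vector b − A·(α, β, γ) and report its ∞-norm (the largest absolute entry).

Iteration 1:
  α = (-6 - (1)·1.000 - (-0.9)·1.000) / (5.9) = -1.034
  β = (-12 - (4)·1.000 - (-2)·1.000) / (9) = -1.556
  γ = (-7 - (1.5)·1.000 - (2.4)·1.000) / (4.9) = -2.224
Iteration 2:
  α = (-6 - (1)·-1.556 - (-0.9)·-2.224) / (5.9) = -1.092
  β = (-12 - (4)·-1.034 - (-2)·-2.224) / (9) = -1.368
  γ = (-7 - (1.5)·-1.034 - (2.4)·-1.556) / (4.9) = -0.350
Iteration 3:
  α = (-6 - (1)·-1.368 - (-0.9)·-0.350) / (5.9) = -0.838
  β = (-12 - (4)·-1.092 - (-2)·-0.350) / (9) = -0.926
  γ = (-7 - (1.5)·-1.092 - (2.4)·-1.368) / (4.9) = -0.424
Residual b − A·x = (-0.511, -1.162, -1.443); ∞-norm = 1.443

1.443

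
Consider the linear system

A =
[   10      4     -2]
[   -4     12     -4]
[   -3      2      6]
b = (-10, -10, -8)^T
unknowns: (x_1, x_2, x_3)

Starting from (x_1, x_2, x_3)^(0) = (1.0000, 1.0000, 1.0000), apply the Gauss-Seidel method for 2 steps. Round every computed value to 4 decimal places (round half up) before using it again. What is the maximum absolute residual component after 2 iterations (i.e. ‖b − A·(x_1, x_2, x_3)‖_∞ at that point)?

3.9670

Iteration 1:
  x_1 = (-10 - (4)·1.0000 - (-2)·1.0000) / (10) = -1.2000
  x_2 = (-10 - (-4)·-1.2000 - (-4)·1.0000) / (12) = -0.9000
  x_3 = (-8 - (-3)·-1.2000 - (2)·-0.9000) / (6) = -1.6333
Iteration 2:
  x_1 = (-10 - (4)·-0.9000 - (-2)·-1.6333) / (10) = -0.9667
  x_2 = (-10 - (-4)·-0.9667 - (-4)·-1.6333) / (12) = -1.7000
  x_3 = (-8 - (-3)·-0.9667 - (2)·-1.7000) / (6) = -1.2500
Residual b − A·x = (3.9670, 1.5332, -0.0001); ∞-norm = 3.9670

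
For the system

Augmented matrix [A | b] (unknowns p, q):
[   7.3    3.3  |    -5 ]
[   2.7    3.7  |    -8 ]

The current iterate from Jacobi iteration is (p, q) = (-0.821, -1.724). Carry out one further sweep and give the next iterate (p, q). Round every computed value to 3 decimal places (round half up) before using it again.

One sweep:
  p = (-5 - (3.3)·-1.724) / (7.3) = 0.094
  q = (-8 - (2.7)·-0.821) / (3.7) = -1.563

(0.094, -1.563)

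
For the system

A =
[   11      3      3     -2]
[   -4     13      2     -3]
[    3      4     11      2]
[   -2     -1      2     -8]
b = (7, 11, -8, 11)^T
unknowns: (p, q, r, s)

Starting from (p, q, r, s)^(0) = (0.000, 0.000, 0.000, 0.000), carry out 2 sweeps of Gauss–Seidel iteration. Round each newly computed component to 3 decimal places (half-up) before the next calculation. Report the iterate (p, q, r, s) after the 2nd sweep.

(0.341, 0.690, -0.710, -1.724)

Iteration 1:
  p = (7 - (3)·0.000 - (3)·0.000 - (-2)·0.000) / (11) = 0.636
  q = (11 - (-4)·0.636 - (2)·0.000 - (-3)·0.000) / (13) = 1.042
  r = (-8 - (3)·0.636 - (4)·1.042 - (2)·0.000) / (11) = -1.280
  s = (11 - (-2)·0.636 - (-1)·1.042 - (2)·-1.280) / (-8) = -1.984
Iteration 2:
  p = (7 - (3)·1.042 - (3)·-1.280 - (-2)·-1.984) / (11) = 0.341
  q = (11 - (-4)·0.341 - (2)·-1.280 - (-3)·-1.984) / (13) = 0.690
  r = (-8 - (3)·0.341 - (4)·0.690 - (2)·-1.984) / (11) = -0.710
  s = (11 - (-2)·0.341 - (-1)·0.690 - (2)·-0.710) / (-8) = -1.724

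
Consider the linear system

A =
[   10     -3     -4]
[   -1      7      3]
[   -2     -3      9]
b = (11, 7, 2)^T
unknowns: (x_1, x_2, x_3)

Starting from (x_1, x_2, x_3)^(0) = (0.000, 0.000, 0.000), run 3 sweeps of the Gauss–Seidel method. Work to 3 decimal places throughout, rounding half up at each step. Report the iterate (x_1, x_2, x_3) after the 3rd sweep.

Iteration 1:
  x_1 = (11 - (-3)·0.000 - (-4)·0.000) / (10) = 1.100
  x_2 = (7 - (-1)·1.100 - (3)·0.000) / (7) = 1.157
  x_3 = (2 - (-2)·1.100 - (-3)·1.157) / (9) = 0.852
Iteration 2:
  x_1 = (11 - (-3)·1.157 - (-4)·0.852) / (10) = 1.788
  x_2 = (7 - (-1)·1.788 - (3)·0.852) / (7) = 0.890
  x_3 = (2 - (-2)·1.788 - (-3)·0.890) / (9) = 0.916
Iteration 3:
  x_1 = (11 - (-3)·0.890 - (-4)·0.916) / (10) = 1.733
  x_2 = (7 - (-1)·1.733 - (3)·0.916) / (7) = 0.855
  x_3 = (2 - (-2)·1.733 - (-3)·0.855) / (9) = 0.892

(1.733, 0.855, 0.892)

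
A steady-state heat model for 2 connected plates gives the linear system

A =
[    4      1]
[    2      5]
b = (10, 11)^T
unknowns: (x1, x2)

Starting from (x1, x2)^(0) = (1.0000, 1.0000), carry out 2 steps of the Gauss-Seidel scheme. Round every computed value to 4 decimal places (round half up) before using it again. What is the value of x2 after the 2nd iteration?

Iteration 1:
  x1 = (10 - (1)·1.0000) / (4) = 2.2500
  x2 = (11 - (2)·2.2500) / (5) = 1.3000
Iteration 2:
  x1 = (10 - (1)·1.3000) / (4) = 2.1750
  x2 = (11 - (2)·2.1750) / (5) = 1.3300

1.3300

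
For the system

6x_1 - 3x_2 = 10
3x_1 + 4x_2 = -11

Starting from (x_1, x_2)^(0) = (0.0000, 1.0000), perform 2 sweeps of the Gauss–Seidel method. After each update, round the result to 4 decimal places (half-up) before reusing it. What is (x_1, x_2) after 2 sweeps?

Iteration 1:
  x_1 = (10 - (-3)·1.0000) / (6) = 2.1667
  x_2 = (-11 - (3)·2.1667) / (4) = -4.3750
Iteration 2:
  x_1 = (10 - (-3)·-4.3750) / (6) = -0.5208
  x_2 = (-11 - (3)·-0.5208) / (4) = -2.3594

(-0.5208, -2.3594)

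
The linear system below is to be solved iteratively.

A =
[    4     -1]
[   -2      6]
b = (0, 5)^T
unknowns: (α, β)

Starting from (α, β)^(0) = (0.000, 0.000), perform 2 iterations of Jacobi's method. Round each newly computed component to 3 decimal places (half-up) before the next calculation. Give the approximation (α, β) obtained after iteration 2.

(0.208, 0.833)

Iteration 1:
  α = (0 - (-1)·0.000) / (4) = 0.000
  β = (5 - (-2)·0.000) / (6) = 0.833
Iteration 2:
  α = (0 - (-1)·0.833) / (4) = 0.208
  β = (5 - (-2)·0.000) / (6) = 0.833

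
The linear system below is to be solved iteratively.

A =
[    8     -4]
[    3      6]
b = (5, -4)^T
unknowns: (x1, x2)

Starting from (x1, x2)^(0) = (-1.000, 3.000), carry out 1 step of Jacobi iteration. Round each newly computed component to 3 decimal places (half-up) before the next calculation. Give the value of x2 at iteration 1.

Iteration 1:
  x1 = (5 - (-4)·3.000) / (8) = 2.125
  x2 = (-4 - (3)·-1.000) / (6) = -0.167

-0.167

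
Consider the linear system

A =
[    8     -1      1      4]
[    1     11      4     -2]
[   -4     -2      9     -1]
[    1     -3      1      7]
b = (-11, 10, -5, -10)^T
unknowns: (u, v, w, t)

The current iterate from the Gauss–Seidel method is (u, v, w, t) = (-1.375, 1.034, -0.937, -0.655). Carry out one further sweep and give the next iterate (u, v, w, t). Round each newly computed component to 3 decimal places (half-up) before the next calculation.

(-0.801, 1.204, -0.717, -0.696)

One sweep:
  u = (-11 - (-1)·1.034 - (1)·-0.937 - (4)·-0.655) / (8) = -0.801
  v = (10 - (1)·-0.801 - (4)·-0.937 - (-2)·-0.655) / (11) = 1.204
  w = (-5 - (-4)·-0.801 - (-2)·1.204 - (-1)·-0.655) / (9) = -0.717
  t = (-10 - (1)·-0.801 - (-3)·1.204 - (1)·-0.717) / (7) = -0.696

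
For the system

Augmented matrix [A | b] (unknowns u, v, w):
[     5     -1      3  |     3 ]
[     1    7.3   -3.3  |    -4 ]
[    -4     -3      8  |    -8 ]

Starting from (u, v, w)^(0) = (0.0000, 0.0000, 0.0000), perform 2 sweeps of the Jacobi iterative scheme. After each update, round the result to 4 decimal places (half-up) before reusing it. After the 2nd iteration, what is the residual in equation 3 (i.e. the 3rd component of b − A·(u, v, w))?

0.3590

Iteration 1:
  u = (3 - (-1)·0.0000 - (3)·0.0000) / (5) = 0.6000
  v = (-4 - (1)·0.0000 - (-3.3)·0.0000) / (7.3) = -0.5479
  w = (-8 - (-4)·0.0000 - (-3)·0.0000) / (8) = -1.0000
Iteration 2:
  u = (3 - (-1)·-0.5479 - (3)·-1.0000) / (5) = 1.0904
  v = (-4 - (1)·0.6000 - (-3.3)·-1.0000) / (7.3) = -1.0822
  w = (-8 - (-4)·0.6000 - (-3)·-0.5479) / (8) = -0.9055
Residual b − A·x = (-0.8177, -0.1785, 0.3590)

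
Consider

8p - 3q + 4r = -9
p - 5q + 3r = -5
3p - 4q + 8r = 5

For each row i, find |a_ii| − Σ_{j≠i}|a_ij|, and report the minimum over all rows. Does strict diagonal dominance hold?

row 1: |8| − (3+4) = 1
row 2: |-5| − (1+3) = 1
row 3: |8| − (3+4) = 1
minimum over rows = 1 → strictly diagonally dominant (convergence guaranteed)

1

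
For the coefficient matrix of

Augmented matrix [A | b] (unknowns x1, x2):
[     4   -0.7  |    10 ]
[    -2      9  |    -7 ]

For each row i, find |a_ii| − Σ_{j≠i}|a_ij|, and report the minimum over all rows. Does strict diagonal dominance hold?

3.3

row 1: |4| − (0.7) = 3.3
row 2: |9| − (2) = 7
minimum over rows = 3.3 → strictly diagonally dominant (convergence guaranteed)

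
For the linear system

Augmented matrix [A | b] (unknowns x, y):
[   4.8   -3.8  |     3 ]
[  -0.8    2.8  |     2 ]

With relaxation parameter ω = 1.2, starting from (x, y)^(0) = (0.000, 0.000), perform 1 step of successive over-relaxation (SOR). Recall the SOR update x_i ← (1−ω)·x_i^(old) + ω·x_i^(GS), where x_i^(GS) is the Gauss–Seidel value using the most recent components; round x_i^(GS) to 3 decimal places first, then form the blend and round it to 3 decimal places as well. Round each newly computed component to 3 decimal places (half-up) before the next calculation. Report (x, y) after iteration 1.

Iteration 1:
  x: GS value = (3 - (-3.8)·0.000) / (4.8) = 0.625;  x ← (1−ω)·0.000 + ω·0.625 = 0.750
  y: GS value = (2 - (-0.8)·0.750) / (2.8) = 0.929;  y ← (1−ω)·0.000 + ω·0.929 = 1.115

(0.750, 1.115)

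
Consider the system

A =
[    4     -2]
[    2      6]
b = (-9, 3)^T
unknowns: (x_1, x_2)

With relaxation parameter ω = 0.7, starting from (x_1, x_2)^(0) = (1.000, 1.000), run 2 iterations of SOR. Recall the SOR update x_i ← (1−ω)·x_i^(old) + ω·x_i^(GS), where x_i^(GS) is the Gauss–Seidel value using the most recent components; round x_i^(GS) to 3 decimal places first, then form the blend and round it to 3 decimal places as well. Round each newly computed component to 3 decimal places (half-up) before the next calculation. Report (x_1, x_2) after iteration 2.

(-1.549, 0.971)

Iteration 1:
  x_1: GS value = (-9 - (-2)·1.000) / (4) = -1.750;  x_1 ← (1−ω)·1.000 + ω·-1.750 = -0.925
  x_2: GS value = (3 - (2)·-0.925) / (6) = 0.808;  x_2 ← (1−ω)·1.000 + ω·0.808 = 0.866
Iteration 2:
  x_1: GS value = (-9 - (-2)·0.866) / (4) = -1.817;  x_1 ← (1−ω)·-0.925 + ω·-1.817 = -1.549
  x_2: GS value = (3 - (2)·-1.549) / (6) = 1.016;  x_2 ← (1−ω)·0.866 + ω·1.016 = 0.971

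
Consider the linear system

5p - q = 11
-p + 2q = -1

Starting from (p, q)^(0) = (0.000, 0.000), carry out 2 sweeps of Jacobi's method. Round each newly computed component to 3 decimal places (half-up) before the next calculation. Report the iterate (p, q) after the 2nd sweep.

Iteration 1:
  p = (11 - (-1)·0.000) / (5) = 2.200
  q = (-1 - (-1)·0.000) / (2) = -0.500
Iteration 2:
  p = (11 - (-1)·-0.500) / (5) = 2.100
  q = (-1 - (-1)·2.200) / (2) = 0.600

(2.100, 0.600)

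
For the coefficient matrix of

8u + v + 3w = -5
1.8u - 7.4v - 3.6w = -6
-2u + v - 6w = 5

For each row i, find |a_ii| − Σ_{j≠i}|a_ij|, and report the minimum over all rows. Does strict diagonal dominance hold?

2

row 1: |8| − (1+3) = 4
row 2: |-7.4| − (1.8+3.6) = 2
row 3: |-6| − (2+1) = 3
minimum over rows = 2 → strictly diagonally dominant (convergence guaranteed)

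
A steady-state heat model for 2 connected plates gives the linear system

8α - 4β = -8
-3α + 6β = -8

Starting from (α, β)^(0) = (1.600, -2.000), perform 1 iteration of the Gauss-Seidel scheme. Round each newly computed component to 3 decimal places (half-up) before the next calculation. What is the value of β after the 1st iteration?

Iteration 1:
  α = (-8 - (-4)·-2.000) / (8) = -2.000
  β = (-8 - (-3)·-2.000) / (6) = -2.333

-2.333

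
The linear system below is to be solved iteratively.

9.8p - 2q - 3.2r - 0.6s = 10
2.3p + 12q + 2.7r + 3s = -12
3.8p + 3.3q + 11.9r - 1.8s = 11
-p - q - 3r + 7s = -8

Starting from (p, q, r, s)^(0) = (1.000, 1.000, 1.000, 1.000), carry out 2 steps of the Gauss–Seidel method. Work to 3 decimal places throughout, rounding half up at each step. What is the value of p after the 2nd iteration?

Iteration 1:
  p = (10 - (-2)·1.000 - (-3.2)·1.000 - (-0.6)·1.000) / (9.8) = 1.612
  q = (-12 - (2.3)·1.612 - (2.7)·1.000 - (3)·1.000) / (12) = -1.784
  r = (11 - (3.8)·1.612 - (3.3)·-1.784 - (-1.8)·1.000) / (11.9) = 1.056
  s = (-8 - (-1)·1.612 - (-1)·-1.784 - (-3)·1.056) / (7) = -0.715
Iteration 2:
  p = (10 - (-2)·-1.784 - (-3.2)·1.056 - (-0.6)·-0.715) / (9.8) = 0.957
  q = (-12 - (2.3)·0.957 - (2.7)·1.056 - (3)·-0.715) / (12) = -1.242
  r = (11 - (3.8)·0.957 - (3.3)·-1.242 - (-1.8)·-0.715) / (11.9) = 0.855
  s = (-8 - (-1)·0.957 - (-1)·-1.242 - (-3)·0.855) / (7) = -0.817

0.957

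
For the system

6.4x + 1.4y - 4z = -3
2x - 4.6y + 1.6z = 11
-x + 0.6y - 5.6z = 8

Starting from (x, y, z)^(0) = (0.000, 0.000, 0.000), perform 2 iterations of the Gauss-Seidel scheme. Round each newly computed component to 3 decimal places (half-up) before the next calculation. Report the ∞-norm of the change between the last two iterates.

0.759

Iteration 1:
  x = (-3 - (1.4)·0.000 - (-4)·0.000) / (6.4) = -0.469
  y = (11 - (2)·-0.469 - (1.6)·0.000) / (-4.6) = -2.595
  z = (8 - (-1)·-0.469 - (0.6)·-2.595) / (-5.6) = -1.623
Iteration 2:
  x = (-3 - (1.4)·-2.595 - (-4)·-1.623) / (6.4) = -0.915
  y = (11 - (2)·-0.915 - (1.6)·-1.623) / (-4.6) = -3.354
  z = (8 - (-1)·-0.915 - (0.6)·-3.354) / (-5.6) = -1.625
Change: (-0.446, -0.759, -0.002) → max |·| = 0.759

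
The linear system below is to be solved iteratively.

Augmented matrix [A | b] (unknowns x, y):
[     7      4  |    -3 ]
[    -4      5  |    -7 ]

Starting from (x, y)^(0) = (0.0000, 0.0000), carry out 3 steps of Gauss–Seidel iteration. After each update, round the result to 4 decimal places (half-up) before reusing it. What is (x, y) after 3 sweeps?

(0.1121, -1.3103)

Iteration 1:
  x = (-3 - (4)·0.0000) / (7) = -0.4286
  y = (-7 - (-4)·-0.4286) / (5) = -1.7429
Iteration 2:
  x = (-3 - (4)·-1.7429) / (7) = 0.5674
  y = (-7 - (-4)·0.5674) / (5) = -0.9461
Iteration 3:
  x = (-3 - (4)·-0.9461) / (7) = 0.1121
  y = (-7 - (-4)·0.1121) / (5) = -1.3103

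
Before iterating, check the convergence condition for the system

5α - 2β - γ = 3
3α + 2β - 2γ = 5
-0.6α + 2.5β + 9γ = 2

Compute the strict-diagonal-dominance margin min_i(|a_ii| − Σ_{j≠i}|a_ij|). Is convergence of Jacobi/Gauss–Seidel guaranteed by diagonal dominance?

row 1: |5| − (2+1) = 2
row 2: |2| − (3+2) = -3
row 3: |9| − (0.6+2.5) = 5.9
minimum over rows = -3 → not strictly diagonally dominant

-3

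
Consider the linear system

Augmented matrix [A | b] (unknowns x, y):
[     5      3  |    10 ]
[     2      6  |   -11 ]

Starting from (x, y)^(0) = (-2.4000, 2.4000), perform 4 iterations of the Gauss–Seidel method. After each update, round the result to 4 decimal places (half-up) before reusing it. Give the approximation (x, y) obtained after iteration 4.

Iteration 1:
  x = (10 - (3)·2.4000) / (5) = 0.5600
  y = (-11 - (2)·0.5600) / (6) = -2.0200
Iteration 2:
  x = (10 - (3)·-2.0200) / (5) = 3.2120
  y = (-11 - (2)·3.2120) / (6) = -2.9040
Iteration 3:
  x = (10 - (3)·-2.9040) / (5) = 3.7424
  y = (-11 - (2)·3.7424) / (6) = -3.0808
Iteration 4:
  x = (10 - (3)·-3.0808) / (5) = 3.8485
  y = (-11 - (2)·3.8485) / (6) = -3.1162

(3.8485, -3.1162)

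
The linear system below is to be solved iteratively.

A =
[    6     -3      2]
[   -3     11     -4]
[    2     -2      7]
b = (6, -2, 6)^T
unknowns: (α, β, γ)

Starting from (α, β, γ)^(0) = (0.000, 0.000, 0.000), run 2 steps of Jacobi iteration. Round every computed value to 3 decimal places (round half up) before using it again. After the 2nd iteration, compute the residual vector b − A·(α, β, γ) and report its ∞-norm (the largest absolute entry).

2.488

Iteration 1:
  α = (6 - (-3)·0.000 - (2)·0.000) / (6) = 1.000
  β = (-2 - (-3)·0.000 - (-4)·0.000) / (11) = -0.182
  γ = (6 - (2)·0.000 - (-2)·0.000) / (7) = 0.857
Iteration 2:
  α = (6 - (-3)·-0.182 - (2)·0.857) / (6) = 0.623
  β = (-2 - (-3)·1.000 - (-4)·0.857) / (11) = 0.403
  γ = (6 - (2)·1.000 - (-2)·-0.182) / (7) = 0.519
Residual b − A·x = (2.433, -2.488, 1.927); ∞-norm = 2.488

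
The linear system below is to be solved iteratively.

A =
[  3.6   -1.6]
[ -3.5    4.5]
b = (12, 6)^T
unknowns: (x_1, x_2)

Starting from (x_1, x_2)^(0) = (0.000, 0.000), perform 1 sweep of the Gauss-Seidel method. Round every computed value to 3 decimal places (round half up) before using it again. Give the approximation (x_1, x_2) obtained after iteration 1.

(3.333, 3.926)

Iteration 1:
  x_1 = (12 - (-1.6)·0.000) / (3.6) = 3.333
  x_2 = (6 - (-3.5)·3.333) / (4.5) = 3.926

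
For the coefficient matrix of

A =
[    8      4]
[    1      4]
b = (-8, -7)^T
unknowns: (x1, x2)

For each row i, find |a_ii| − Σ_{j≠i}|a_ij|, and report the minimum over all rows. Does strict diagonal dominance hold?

3

row 1: |8| − (4) = 4
row 2: |4| − (1) = 3
minimum over rows = 3 → strictly diagonally dominant (convergence guaranteed)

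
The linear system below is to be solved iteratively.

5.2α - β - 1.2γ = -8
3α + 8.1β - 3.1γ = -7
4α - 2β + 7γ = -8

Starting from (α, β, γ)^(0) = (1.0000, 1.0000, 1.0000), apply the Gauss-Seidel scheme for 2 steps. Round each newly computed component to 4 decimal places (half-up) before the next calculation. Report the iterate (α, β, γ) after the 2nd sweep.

(-1.6728, -0.4456, -0.3143)

Iteration 1:
  α = (-8 - (-1)·1.0000 - (-1.2)·1.0000) / (5.2) = -1.1154
  β = (-7 - (3)·-1.1154 - (-3.1)·1.0000) / (8.1) = -0.0684
  γ = (-8 - (4)·-1.1154 - (-2)·-0.0684) / (7) = -0.5250
Iteration 2:
  α = (-8 - (-1)·-0.0684 - (-1.2)·-0.5250) / (5.2) = -1.6728
  β = (-7 - (3)·-1.6728 - (-3.1)·-0.5250) / (8.1) = -0.4456
  γ = (-8 - (4)·-1.6728 - (-2)·-0.4456) / (7) = -0.3143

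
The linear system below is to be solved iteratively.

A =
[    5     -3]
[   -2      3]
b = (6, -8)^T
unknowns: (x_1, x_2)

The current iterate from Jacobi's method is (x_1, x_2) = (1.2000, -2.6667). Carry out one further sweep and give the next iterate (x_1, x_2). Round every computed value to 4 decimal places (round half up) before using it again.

One sweep:
  x_1 = (6 - (-3)·-2.6667) / (5) = -0.4000
  x_2 = (-8 - (-2)·1.2000) / (3) = -1.8667

(-0.4000, -1.8667)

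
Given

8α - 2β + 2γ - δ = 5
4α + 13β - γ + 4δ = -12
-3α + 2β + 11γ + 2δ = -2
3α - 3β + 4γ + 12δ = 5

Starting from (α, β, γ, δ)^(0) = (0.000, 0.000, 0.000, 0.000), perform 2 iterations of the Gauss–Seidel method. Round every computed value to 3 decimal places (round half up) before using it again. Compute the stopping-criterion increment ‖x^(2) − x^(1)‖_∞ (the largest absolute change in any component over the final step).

Iteration 1:
  α = (5 - (-2)·0.000 - (2)·0.000 - (-1)·0.000) / (8) = 0.625
  β = (-12 - (4)·0.625 - (-1)·0.000 - (4)·0.000) / (13) = -1.115
  γ = (-2 - (-3)·0.625 - (2)·-1.115 - (2)·0.000) / (11) = 0.191
  δ = (5 - (3)·0.625 - (-3)·-1.115 - (4)·0.191) / (12) = -0.082
Iteration 2:
  α = (5 - (-2)·-1.115 - (2)·0.191 - (-1)·-0.082) / (8) = 0.288
  β = (-12 - (4)·0.288 - (-1)·0.191 - (4)·-0.082) / (13) = -0.972
  γ = (-2 - (-3)·0.288 - (2)·-0.972 - (2)·-0.082) / (11) = 0.088
  δ = (5 - (3)·0.288 - (-3)·-0.972 - (4)·0.088) / (12) = 0.072
Change: (-0.337, 0.143, -0.103, 0.154) → max |·| = 0.337

0.337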